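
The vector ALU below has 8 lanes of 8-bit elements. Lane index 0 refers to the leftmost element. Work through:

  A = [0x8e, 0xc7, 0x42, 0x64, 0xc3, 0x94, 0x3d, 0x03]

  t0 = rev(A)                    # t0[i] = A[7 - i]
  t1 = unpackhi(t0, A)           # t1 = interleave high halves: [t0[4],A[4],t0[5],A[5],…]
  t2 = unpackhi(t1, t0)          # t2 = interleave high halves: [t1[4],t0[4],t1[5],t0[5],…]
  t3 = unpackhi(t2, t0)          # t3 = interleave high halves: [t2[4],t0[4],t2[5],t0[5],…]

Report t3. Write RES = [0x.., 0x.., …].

→ t0 |03|3d|94|c3|64|42|c7|8e|
→ t1 |64|c3|42|94|c7|3d|8e|03|
→ t2 |c7|64|3d|42|8e|c7|03|8e|
→ t3 |8e|64|c7|42|03|c7|8e|8e|

RES = [ 0x8e  0x64  0xc7  0x42  0x03  0xc7  0x8e  0x8e ]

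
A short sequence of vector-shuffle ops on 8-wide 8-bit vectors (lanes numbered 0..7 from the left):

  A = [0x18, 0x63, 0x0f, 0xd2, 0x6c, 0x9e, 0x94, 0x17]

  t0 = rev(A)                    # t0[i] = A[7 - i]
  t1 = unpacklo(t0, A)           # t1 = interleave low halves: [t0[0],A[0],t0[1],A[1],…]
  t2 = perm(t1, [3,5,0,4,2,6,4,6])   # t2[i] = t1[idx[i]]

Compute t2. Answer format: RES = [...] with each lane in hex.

→ t0 |17|94|9e|6c|d2|0f|63|18|
→ t1 |17|18|94|63|9e|0f|6c|d2|
→ t2 |63|0f|17|9e|94|6c|9e|6c|

RES = [0x63, 0x0f, 0x17, 0x9e, 0x94, 0x6c, 0x9e, 0x6c]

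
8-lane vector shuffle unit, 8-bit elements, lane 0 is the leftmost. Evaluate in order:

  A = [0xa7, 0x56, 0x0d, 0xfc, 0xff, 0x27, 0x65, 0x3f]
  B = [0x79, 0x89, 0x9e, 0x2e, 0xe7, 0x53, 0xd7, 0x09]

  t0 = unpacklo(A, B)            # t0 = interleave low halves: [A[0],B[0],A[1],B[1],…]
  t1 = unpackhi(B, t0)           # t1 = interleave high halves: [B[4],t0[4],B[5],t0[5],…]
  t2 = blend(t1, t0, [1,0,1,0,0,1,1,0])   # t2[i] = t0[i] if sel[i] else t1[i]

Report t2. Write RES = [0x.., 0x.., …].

RES = [ 0xa7  0x0d  0x56  0x9e  0xd7  0x9e  0xfc  0x2e ]

→ t0 |a7|79|56|89|0d|9e|fc|2e|
→ t1 |e7|0d|53|9e|d7|fc|09|2e|
→ t2 |a7|0d|56|9e|d7|9e|fc|2e|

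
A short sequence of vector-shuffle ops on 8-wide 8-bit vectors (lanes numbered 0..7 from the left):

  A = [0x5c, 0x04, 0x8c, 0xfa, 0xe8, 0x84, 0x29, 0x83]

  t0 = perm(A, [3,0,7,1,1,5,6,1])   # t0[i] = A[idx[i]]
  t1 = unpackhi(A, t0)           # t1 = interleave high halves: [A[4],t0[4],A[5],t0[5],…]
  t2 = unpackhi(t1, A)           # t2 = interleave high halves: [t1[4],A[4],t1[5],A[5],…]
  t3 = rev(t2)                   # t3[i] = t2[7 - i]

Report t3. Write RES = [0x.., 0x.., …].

→ t0 |fa|5c|83|04|04|84|29|04|
→ t1 |e8|04|84|84|29|29|83|04|
→ t2 |29|e8|29|84|83|29|04|83|
→ t3 |83|04|29|83|84|29|e8|29|

RES = [0x83, 0x04, 0x29, 0x83, 0x84, 0x29, 0xe8, 0x29]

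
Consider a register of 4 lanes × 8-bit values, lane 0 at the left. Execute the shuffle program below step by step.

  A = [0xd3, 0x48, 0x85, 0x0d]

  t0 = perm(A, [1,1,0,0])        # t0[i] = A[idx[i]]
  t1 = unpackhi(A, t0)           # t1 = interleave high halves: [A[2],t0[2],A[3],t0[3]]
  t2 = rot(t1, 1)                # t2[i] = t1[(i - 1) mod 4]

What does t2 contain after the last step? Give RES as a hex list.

t0 = [0x48, 0x48, 0xd3, 0xd3]
t1 = [0x85, 0xd3, 0x0d, 0xd3]
t2 = [0xd3, 0x85, 0xd3, 0x0d]

RES = [ 0xd3  0x85  0xd3  0x0d ]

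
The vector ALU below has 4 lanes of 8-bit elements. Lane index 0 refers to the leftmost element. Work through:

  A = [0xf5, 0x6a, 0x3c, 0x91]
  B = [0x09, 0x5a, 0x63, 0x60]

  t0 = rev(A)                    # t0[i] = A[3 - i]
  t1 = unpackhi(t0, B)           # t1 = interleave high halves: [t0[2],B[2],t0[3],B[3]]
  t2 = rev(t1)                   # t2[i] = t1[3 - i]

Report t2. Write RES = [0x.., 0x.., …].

t0 = [0x91, 0x3c, 0x6a, 0xf5]
t1 = [0x6a, 0x63, 0xf5, 0x60]
t2 = [0x60, 0xf5, 0x63, 0x6a]

RES = [0x60, 0xf5, 0x63, 0x6a]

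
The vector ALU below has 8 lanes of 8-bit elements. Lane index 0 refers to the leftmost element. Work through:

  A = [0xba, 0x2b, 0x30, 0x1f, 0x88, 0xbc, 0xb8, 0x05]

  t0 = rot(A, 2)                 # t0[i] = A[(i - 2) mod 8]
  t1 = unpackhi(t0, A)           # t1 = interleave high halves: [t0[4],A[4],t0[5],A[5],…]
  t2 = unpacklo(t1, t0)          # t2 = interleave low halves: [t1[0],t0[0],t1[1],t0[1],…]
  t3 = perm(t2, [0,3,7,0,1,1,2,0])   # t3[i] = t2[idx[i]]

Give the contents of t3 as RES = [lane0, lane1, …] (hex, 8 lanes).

RES = [ 0x30  0x05  0x2b  0x30  0xb8  0xb8  0x88  0x30 ]

t0 = [0xb8, 0x05, 0xba, 0x2b, 0x30, 0x1f, 0x88, 0xbc]
t1 = [0x30, 0x88, 0x1f, 0xbc, 0x88, 0xb8, 0xbc, 0x05]
t2 = [0x30, 0xb8, 0x88, 0x05, 0x1f, 0xba, 0xbc, 0x2b]
t3 = [0x30, 0x05, 0x2b, 0x30, 0xb8, 0xb8, 0x88, 0x30]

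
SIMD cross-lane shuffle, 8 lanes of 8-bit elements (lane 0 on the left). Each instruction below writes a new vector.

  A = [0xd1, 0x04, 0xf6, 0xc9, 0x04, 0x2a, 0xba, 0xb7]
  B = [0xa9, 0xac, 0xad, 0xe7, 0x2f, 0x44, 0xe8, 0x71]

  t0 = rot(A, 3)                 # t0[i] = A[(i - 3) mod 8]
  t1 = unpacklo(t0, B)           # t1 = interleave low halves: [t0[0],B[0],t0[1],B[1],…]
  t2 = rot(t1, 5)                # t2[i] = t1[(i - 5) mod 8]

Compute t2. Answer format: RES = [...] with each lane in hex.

t0 = [0x2a, 0xba, 0xb7, 0xd1, 0x04, 0xf6, 0xc9, 0x04]
t1 = [0x2a, 0xa9, 0xba, 0xac, 0xb7, 0xad, 0xd1, 0xe7]
t2 = [0xac, 0xb7, 0xad, 0xd1, 0xe7, 0x2a, 0xa9, 0xba]

RES = [ 0xac  0xb7  0xad  0xd1  0xe7  0x2a  0xa9  0xba ]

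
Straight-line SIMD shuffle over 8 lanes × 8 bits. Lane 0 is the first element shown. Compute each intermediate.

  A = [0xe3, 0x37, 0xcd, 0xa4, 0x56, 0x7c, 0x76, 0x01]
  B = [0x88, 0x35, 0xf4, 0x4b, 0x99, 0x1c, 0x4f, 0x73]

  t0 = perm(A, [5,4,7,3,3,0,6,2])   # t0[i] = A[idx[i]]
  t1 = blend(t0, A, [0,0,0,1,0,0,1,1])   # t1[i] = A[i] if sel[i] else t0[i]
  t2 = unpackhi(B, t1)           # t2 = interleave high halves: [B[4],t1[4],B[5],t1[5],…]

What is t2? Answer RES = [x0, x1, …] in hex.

RES = [0x99, 0xa4, 0x1c, 0xe3, 0x4f, 0x76, 0x73, 0x01]

  t0: 7c 56 01 a4 a4 e3 76 cd
  t1: 7c 56 01 a4 a4 e3 76 01
  t2: 99 a4 1c e3 4f 76 73 01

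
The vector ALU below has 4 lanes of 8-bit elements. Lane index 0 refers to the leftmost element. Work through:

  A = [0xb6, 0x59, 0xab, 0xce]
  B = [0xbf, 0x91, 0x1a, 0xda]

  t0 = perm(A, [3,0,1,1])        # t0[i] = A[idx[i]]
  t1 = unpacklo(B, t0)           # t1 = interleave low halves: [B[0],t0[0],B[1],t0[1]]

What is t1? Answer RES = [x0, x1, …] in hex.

→ t0 |ce|b6|59|59|
→ t1 |bf|ce|91|b6|

RES = [0xbf, 0xce, 0x91, 0xb6]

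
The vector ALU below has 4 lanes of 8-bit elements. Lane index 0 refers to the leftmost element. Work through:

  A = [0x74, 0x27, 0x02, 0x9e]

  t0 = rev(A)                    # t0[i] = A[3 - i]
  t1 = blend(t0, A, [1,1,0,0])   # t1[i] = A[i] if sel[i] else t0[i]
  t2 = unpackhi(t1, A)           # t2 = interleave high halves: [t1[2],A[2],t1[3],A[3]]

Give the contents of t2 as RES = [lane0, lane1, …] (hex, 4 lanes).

RES = [ 0x27  0x02  0x74  0x9e ]

→ t0 |9e|02|27|74|
→ t1 |74|27|27|74|
→ t2 |27|02|74|9e|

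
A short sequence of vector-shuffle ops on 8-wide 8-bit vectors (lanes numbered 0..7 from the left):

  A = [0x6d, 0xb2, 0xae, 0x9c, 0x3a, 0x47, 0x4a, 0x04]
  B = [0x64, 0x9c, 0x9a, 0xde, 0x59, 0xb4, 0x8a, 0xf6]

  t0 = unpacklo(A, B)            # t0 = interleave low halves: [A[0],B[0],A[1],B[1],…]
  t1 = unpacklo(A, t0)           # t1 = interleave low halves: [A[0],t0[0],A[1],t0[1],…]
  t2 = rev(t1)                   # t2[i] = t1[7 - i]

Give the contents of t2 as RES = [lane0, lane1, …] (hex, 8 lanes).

RES = [ 0x9c  0x9c  0xb2  0xae  0x64  0xb2  0x6d  0x6d ]

  t0: 6d 64 b2 9c ae 9a 9c de
  t1: 6d 6d b2 64 ae b2 9c 9c
  t2: 9c 9c b2 ae 64 b2 6d 6d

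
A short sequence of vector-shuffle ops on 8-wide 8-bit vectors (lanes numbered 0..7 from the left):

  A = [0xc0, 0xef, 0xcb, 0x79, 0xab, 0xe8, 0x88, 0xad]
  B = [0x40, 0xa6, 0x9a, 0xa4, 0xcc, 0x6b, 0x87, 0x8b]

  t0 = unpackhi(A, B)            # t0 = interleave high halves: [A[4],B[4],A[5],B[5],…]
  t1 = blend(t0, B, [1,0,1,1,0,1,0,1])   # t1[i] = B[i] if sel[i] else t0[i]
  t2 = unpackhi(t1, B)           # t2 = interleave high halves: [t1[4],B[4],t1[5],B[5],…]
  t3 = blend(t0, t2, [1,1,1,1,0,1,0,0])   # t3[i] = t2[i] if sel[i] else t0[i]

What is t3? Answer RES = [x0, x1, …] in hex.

RES = [0x88, 0xcc, 0x6b, 0x6b, 0x88, 0x87, 0xad, 0x8b]

→ t0 |ab|cc|e8|6b|88|87|ad|8b|
→ t1 |40|cc|9a|a4|88|6b|ad|8b|
→ t2 |88|cc|6b|6b|ad|87|8b|8b|
→ t3 |88|cc|6b|6b|88|87|ad|8b|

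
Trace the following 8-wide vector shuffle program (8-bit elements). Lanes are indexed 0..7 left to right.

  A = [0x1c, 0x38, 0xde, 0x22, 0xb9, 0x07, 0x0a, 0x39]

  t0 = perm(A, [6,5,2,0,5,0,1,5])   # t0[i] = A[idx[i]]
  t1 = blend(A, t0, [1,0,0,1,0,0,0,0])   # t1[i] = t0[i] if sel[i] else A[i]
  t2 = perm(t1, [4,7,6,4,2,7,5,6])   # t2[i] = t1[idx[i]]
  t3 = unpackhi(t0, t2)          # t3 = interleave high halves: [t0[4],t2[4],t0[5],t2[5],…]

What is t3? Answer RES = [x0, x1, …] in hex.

  t0: 0a 07 de 1c 07 1c 38 07
  t1: 0a 38 de 1c b9 07 0a 39
  t2: b9 39 0a b9 de 39 07 0a
  t3: 07 de 1c 39 38 07 07 0a

RES = [ 0x07  0xde  0x1c  0x39  0x38  0x07  0x07  0x0a ]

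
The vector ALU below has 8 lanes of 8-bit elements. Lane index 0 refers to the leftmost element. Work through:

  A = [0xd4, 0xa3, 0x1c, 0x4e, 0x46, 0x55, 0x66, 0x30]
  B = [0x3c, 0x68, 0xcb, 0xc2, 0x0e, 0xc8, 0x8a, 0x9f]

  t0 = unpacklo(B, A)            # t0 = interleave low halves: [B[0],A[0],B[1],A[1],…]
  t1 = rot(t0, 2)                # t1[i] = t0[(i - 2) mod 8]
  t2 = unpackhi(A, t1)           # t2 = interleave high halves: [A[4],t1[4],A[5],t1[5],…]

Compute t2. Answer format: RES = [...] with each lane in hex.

RES = [ 0x46  0x68  0x55  0xa3  0x66  0xcb  0x30  0x1c ]

  t0: 3c d4 68 a3 cb 1c c2 4e
  t1: c2 4e 3c d4 68 a3 cb 1c
  t2: 46 68 55 a3 66 cb 30 1c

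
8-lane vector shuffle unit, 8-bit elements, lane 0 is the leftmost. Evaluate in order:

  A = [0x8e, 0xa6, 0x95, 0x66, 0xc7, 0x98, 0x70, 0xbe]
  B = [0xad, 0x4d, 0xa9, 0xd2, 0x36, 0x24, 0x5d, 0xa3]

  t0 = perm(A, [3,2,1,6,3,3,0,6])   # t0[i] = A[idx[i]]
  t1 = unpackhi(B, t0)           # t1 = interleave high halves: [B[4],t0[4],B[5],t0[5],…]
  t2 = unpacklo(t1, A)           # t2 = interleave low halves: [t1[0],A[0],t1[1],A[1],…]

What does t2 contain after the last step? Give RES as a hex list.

RES = [0x36, 0x8e, 0x66, 0xa6, 0x24, 0x95, 0x66, 0x66]

  t0: 66 95 a6 70 66 66 8e 70
  t1: 36 66 24 66 5d 8e a3 70
  t2: 36 8e 66 a6 24 95 66 66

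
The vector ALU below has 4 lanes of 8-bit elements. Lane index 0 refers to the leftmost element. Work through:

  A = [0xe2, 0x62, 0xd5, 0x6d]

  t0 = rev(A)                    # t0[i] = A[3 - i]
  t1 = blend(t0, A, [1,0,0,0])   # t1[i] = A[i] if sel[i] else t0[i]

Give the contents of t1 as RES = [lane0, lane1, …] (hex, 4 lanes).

t0 = [0x6d, 0xd5, 0x62, 0xe2]
t1 = [0xe2, 0xd5, 0x62, 0xe2]

RES = [0xe2, 0xd5, 0x62, 0xe2]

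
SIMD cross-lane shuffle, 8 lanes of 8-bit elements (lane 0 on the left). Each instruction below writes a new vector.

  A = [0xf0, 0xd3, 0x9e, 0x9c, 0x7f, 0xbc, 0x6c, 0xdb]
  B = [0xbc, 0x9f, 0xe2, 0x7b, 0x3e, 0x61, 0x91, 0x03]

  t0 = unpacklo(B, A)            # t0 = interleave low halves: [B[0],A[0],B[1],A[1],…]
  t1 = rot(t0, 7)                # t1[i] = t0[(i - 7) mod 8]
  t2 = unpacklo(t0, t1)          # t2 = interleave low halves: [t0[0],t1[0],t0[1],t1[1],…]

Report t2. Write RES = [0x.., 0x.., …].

RES = [ 0xbc  0xf0  0xf0  0x9f  0x9f  0xd3  0xd3  0xe2 ]

  t0: bc f0 9f d3 e2 9e 7b 9c
  t1: f0 9f d3 e2 9e 7b 9c bc
  t2: bc f0 f0 9f 9f d3 d3 e2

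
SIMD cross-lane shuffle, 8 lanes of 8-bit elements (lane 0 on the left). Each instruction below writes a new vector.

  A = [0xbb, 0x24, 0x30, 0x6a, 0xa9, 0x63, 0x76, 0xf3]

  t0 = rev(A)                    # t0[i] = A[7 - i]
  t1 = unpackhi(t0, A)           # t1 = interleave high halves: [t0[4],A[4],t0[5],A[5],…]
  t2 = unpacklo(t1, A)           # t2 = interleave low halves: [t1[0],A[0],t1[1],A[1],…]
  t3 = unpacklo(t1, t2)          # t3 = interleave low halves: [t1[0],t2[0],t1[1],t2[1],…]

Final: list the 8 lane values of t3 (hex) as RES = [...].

→ t0 |f3|76|63|a9|6a|30|24|bb|
→ t1 |6a|a9|30|63|24|76|bb|f3|
→ t2 |6a|bb|a9|24|30|30|63|6a|
→ t3 |6a|6a|a9|bb|30|a9|63|24|

RES = [0x6a, 0x6a, 0xa9, 0xbb, 0x30, 0xa9, 0x63, 0x24]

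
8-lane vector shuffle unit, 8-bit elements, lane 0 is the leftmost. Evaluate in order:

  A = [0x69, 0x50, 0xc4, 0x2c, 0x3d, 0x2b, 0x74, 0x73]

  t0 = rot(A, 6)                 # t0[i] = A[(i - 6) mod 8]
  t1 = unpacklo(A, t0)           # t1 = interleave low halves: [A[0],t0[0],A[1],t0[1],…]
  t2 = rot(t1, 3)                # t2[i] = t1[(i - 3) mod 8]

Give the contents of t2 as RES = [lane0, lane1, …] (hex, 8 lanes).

  t0: c4 2c 3d 2b 74 73 69 50
  t1: 69 c4 50 2c c4 3d 2c 2b
  t2: 3d 2c 2b 69 c4 50 2c c4

RES = [ 0x3d  0x2c  0x2b  0x69  0xc4  0x50  0x2c  0xc4 ]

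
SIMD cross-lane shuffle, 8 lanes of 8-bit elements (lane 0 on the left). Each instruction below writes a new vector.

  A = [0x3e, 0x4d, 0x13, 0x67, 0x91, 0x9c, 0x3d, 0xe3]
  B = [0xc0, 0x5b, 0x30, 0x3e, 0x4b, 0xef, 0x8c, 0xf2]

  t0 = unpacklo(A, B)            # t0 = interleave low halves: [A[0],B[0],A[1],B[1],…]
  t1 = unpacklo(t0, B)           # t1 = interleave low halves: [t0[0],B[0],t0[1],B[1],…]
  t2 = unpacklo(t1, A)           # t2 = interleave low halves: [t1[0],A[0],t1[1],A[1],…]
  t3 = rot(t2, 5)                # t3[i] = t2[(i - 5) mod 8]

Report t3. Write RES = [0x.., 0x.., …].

→ t0 |3e|c0|4d|5b|13|30|67|3e|
→ t1 |3e|c0|c0|5b|4d|30|5b|3e|
→ t2 |3e|3e|c0|4d|c0|13|5b|67|
→ t3 |4d|c0|13|5b|67|3e|3e|c0|

RES = [ 0x4d  0xc0  0x13  0x5b  0x67  0x3e  0x3e  0xc0 ]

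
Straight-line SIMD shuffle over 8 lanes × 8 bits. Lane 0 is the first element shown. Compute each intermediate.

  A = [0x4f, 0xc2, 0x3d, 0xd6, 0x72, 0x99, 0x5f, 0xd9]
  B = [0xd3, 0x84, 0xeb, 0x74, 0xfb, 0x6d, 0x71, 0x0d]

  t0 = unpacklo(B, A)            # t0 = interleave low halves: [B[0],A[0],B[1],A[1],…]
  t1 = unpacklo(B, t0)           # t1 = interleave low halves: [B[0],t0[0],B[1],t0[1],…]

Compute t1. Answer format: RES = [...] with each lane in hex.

RES = [0xd3, 0xd3, 0x84, 0x4f, 0xeb, 0x84, 0x74, 0xc2]

→ t0 |d3|4f|84|c2|eb|3d|74|d6|
→ t1 |d3|d3|84|4f|eb|84|74|c2|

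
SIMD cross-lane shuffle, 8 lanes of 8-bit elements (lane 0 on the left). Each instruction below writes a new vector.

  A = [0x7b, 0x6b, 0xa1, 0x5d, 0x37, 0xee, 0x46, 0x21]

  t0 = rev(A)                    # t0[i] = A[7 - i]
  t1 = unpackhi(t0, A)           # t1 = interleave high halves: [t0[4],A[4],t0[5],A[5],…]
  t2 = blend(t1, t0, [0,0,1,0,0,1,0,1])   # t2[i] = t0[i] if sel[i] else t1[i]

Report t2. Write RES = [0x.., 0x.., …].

RES = [ 0x5d  0x37  0xee  0xee  0x6b  0xa1  0x7b  0x7b ]

  t0: 21 46 ee 37 5d a1 6b 7b
  t1: 5d 37 a1 ee 6b 46 7b 21
  t2: 5d 37 ee ee 6b a1 7b 7b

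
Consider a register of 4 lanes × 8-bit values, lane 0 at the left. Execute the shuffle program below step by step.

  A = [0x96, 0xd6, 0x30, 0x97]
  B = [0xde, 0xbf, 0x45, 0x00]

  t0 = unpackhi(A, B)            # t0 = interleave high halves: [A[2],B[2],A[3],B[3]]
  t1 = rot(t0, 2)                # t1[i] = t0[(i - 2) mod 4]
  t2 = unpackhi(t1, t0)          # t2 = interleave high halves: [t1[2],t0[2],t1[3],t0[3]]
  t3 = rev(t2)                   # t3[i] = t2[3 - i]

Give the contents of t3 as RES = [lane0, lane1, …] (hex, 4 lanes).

  t0: 30 45 97 00
  t1: 97 00 30 45
  t2: 30 97 45 00
  t3: 00 45 97 30

RES = [ 0x00  0x45  0x97  0x30 ]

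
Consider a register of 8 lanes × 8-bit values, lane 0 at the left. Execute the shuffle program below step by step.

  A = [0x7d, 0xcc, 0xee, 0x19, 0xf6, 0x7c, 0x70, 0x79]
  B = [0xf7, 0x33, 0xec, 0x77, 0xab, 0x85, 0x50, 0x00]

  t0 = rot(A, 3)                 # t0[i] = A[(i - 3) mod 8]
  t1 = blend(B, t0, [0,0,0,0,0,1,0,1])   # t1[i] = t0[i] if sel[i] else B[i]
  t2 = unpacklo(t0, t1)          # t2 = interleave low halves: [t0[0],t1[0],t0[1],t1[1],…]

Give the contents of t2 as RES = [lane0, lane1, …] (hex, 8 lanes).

RES = [ 0x7c  0xf7  0x70  0x33  0x79  0xec  0x7d  0x77 ]

  t0: 7c 70 79 7d cc ee 19 f6
  t1: f7 33 ec 77 ab ee 50 f6
  t2: 7c f7 70 33 79 ec 7d 77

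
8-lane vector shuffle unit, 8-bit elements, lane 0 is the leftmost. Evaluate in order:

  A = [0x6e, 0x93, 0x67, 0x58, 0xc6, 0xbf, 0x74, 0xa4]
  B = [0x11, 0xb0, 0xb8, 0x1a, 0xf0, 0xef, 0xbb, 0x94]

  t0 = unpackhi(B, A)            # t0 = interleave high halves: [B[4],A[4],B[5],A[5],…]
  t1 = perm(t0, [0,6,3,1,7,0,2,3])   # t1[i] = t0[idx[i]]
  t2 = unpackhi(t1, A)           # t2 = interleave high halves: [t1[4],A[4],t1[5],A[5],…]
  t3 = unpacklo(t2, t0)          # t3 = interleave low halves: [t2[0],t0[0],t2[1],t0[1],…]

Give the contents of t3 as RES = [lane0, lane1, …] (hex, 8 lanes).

  t0: f0 c6 ef bf bb 74 94 a4
  t1: f0 94 bf c6 a4 f0 ef bf
  t2: a4 c6 f0 bf ef 74 bf a4
  t3: a4 f0 c6 c6 f0 ef bf bf

RES = [0xa4, 0xf0, 0xc6, 0xc6, 0xf0, 0xef, 0xbf, 0xbf]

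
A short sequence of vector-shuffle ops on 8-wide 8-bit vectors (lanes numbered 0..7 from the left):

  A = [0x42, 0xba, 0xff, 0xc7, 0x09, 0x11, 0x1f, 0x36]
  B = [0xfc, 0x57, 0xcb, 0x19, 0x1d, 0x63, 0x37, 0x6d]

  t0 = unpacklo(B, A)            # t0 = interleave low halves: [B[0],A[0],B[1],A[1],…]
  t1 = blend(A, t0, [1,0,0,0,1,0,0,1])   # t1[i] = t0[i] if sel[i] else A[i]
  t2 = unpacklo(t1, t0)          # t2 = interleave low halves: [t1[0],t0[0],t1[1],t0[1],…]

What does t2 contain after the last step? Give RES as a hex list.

  t0: fc 42 57 ba cb ff 19 c7
  t1: fc ba ff c7 cb 11 1f c7
  t2: fc fc ba 42 ff 57 c7 ba

RES = [ 0xfc  0xfc  0xba  0x42  0xff  0x57  0xc7  0xba ]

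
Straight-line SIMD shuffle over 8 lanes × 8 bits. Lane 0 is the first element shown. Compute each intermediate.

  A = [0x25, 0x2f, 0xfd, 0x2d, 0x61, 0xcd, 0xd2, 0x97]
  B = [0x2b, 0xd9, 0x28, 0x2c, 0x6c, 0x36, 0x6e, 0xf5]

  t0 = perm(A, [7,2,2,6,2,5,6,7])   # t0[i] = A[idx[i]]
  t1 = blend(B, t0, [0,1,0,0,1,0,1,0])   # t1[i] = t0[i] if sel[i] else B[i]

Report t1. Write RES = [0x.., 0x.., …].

  t0: 97 fd fd d2 fd cd d2 97
  t1: 2b fd 28 2c fd 36 d2 f5

RES = [0x2b, 0xfd, 0x28, 0x2c, 0xfd, 0x36, 0xd2, 0xf5]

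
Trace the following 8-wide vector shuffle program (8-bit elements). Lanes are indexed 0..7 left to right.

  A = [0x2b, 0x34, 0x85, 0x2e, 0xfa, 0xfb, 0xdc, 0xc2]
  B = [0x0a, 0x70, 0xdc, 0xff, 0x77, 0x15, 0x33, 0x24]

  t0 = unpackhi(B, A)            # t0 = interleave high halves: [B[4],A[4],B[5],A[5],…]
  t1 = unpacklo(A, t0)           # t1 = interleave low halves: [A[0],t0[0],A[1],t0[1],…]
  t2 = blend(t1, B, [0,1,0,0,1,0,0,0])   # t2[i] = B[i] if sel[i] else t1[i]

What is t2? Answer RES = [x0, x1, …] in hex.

RES = [ 0x2b  0x70  0x34  0xfa  0x77  0x15  0x2e  0xfb ]

  t0: 77 fa 15 fb 33 dc 24 c2
  t1: 2b 77 34 fa 85 15 2e fb
  t2: 2b 70 34 fa 77 15 2e fb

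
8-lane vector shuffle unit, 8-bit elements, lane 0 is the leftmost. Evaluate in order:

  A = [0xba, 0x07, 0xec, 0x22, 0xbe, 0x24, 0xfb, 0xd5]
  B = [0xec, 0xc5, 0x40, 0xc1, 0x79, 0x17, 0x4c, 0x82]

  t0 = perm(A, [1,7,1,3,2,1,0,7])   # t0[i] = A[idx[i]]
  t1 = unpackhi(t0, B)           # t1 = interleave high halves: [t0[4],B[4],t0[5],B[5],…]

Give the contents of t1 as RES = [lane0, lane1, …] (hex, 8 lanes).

  t0: 07 d5 07 22 ec 07 ba d5
  t1: ec 79 07 17 ba 4c d5 82

RES = [ 0xec  0x79  0x07  0x17  0xba  0x4c  0xd5  0x82 ]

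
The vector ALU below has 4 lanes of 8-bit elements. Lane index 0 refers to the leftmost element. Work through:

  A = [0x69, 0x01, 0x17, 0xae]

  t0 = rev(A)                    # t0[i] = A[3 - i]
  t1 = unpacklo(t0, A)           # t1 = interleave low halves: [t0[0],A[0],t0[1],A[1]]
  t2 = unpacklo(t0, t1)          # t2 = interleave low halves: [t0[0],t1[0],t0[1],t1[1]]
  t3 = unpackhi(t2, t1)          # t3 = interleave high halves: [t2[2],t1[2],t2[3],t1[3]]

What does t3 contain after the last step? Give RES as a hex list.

→ t0 |ae|17|01|69|
→ t1 |ae|69|17|01|
→ t2 |ae|ae|17|69|
→ t3 |17|17|69|01|

RES = [0x17, 0x17, 0x69, 0x01]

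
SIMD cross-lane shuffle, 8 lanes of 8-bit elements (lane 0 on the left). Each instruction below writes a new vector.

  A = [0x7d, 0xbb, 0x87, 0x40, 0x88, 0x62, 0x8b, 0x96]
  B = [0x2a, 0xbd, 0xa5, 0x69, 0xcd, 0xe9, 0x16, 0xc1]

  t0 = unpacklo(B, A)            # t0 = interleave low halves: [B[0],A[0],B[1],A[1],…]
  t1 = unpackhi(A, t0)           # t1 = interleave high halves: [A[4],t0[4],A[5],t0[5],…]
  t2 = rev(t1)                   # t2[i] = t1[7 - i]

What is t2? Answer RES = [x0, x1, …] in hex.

RES = [0x40, 0x96, 0x69, 0x8b, 0x87, 0x62, 0xa5, 0x88]

t0 = [0x2a, 0x7d, 0xbd, 0xbb, 0xa5, 0x87, 0x69, 0x40]
t1 = [0x88, 0xa5, 0x62, 0x87, 0x8b, 0x69, 0x96, 0x40]
t2 = [0x40, 0x96, 0x69, 0x8b, 0x87, 0x62, 0xa5, 0x88]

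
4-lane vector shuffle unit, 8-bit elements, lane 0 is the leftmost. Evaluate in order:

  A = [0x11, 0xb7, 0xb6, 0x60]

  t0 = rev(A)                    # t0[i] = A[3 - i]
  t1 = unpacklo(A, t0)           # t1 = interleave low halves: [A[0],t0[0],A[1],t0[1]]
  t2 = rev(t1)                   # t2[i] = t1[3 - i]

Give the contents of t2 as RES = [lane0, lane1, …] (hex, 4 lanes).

RES = [0xb6, 0xb7, 0x60, 0x11]

→ t0 |60|b6|b7|11|
→ t1 |11|60|b7|b6|
→ t2 |b6|b7|60|11|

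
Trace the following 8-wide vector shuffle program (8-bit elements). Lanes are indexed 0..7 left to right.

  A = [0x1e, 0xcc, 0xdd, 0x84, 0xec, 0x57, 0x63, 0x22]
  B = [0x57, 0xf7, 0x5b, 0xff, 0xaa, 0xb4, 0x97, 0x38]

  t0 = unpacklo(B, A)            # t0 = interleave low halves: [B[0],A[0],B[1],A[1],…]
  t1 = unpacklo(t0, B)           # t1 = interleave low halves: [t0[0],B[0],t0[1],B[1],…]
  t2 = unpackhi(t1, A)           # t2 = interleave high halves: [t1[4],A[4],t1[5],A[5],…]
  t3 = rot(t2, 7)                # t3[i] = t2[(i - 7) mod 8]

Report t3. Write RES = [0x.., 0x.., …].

RES = [0xec, 0x5b, 0x57, 0xcc, 0x63, 0xff, 0x22, 0xf7]

→ t0 |57|1e|f7|cc|5b|dd|ff|84|
→ t1 |57|57|1e|f7|f7|5b|cc|ff|
→ t2 |f7|ec|5b|57|cc|63|ff|22|
→ t3 |ec|5b|57|cc|63|ff|22|f7|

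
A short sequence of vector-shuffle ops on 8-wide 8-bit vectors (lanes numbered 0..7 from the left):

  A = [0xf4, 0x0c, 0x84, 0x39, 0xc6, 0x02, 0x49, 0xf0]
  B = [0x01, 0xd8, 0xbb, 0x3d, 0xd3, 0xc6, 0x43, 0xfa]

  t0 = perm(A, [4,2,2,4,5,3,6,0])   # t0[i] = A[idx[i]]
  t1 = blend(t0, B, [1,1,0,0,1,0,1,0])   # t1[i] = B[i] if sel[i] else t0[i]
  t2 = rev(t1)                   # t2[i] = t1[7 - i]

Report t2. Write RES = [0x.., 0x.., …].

t0 = [0xc6, 0x84, 0x84, 0xc6, 0x02, 0x39, 0x49, 0xf4]
t1 = [0x01, 0xd8, 0x84, 0xc6, 0xd3, 0x39, 0x43, 0xf4]
t2 = [0xf4, 0x43, 0x39, 0xd3, 0xc6, 0x84, 0xd8, 0x01]

RES = [0xf4, 0x43, 0x39, 0xd3, 0xc6, 0x84, 0xd8, 0x01]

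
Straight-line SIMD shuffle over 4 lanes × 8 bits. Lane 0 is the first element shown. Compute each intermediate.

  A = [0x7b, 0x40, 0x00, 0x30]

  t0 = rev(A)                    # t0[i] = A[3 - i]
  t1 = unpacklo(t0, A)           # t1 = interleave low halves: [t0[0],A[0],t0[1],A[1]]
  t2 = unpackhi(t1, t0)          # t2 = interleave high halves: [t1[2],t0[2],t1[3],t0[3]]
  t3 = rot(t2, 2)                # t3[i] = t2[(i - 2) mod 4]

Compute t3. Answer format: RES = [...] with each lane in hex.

  t0: 30 00 40 7b
  t1: 30 7b 00 40
  t2: 00 40 40 7b
  t3: 40 7b 00 40

RES = [0x40, 0x7b, 0x00, 0x40]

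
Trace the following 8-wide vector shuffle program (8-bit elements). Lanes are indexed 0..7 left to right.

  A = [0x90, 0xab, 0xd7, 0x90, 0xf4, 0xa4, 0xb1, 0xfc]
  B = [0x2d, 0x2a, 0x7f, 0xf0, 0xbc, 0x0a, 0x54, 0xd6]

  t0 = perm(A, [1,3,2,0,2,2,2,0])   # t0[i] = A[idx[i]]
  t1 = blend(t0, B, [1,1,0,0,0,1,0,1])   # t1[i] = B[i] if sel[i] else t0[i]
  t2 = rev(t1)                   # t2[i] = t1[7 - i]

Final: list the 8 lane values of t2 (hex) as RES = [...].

RES = [0xd6, 0xd7, 0x0a, 0xd7, 0x90, 0xd7, 0x2a, 0x2d]

t0 = [0xab, 0x90, 0xd7, 0x90, 0xd7, 0xd7, 0xd7, 0x90]
t1 = [0x2d, 0x2a, 0xd7, 0x90, 0xd7, 0x0a, 0xd7, 0xd6]
t2 = [0xd6, 0xd7, 0x0a, 0xd7, 0x90, 0xd7, 0x2a, 0x2d]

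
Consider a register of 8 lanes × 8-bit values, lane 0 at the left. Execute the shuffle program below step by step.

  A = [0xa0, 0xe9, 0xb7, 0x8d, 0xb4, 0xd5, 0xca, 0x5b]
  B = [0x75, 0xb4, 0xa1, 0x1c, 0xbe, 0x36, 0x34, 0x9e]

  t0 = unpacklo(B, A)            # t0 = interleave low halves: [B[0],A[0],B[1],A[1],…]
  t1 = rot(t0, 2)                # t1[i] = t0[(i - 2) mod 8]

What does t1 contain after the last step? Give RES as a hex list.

t0 = [0x75, 0xa0, 0xb4, 0xe9, 0xa1, 0xb7, 0x1c, 0x8d]
t1 = [0x1c, 0x8d, 0x75, 0xa0, 0xb4, 0xe9, 0xa1, 0xb7]

RES = [0x1c, 0x8d, 0x75, 0xa0, 0xb4, 0xe9, 0xa1, 0xb7]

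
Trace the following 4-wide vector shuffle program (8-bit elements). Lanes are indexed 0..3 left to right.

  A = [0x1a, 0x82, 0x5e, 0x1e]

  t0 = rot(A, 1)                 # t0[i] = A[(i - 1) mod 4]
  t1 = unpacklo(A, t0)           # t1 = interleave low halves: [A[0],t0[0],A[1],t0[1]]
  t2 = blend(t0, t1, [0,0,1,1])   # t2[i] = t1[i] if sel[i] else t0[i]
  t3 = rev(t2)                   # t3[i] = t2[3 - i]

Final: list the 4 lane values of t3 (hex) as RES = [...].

t0 = [0x1e, 0x1a, 0x82, 0x5e]
t1 = [0x1a, 0x1e, 0x82, 0x1a]
t2 = [0x1e, 0x1a, 0x82, 0x1a]
t3 = [0x1a, 0x82, 0x1a, 0x1e]

RES = [ 0x1a  0x82  0x1a  0x1e ]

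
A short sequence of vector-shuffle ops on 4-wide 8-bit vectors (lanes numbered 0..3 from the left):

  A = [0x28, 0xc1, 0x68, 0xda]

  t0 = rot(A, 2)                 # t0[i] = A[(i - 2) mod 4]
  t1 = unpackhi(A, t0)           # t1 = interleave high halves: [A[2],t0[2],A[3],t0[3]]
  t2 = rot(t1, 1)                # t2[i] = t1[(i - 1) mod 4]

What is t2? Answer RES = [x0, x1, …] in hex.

RES = [ 0xc1  0x68  0x28  0xda ]

→ t0 |68|da|28|c1|
→ t1 |68|28|da|c1|
→ t2 |c1|68|28|da|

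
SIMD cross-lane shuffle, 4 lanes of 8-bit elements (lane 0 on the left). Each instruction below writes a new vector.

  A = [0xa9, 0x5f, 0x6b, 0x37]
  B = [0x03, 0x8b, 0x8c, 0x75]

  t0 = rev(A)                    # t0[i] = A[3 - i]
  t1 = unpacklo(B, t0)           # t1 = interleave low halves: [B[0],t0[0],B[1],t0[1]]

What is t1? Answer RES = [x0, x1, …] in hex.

RES = [ 0x03  0x37  0x8b  0x6b ]

t0 = [0x37, 0x6b, 0x5f, 0xa9]
t1 = [0x03, 0x37, 0x8b, 0x6b]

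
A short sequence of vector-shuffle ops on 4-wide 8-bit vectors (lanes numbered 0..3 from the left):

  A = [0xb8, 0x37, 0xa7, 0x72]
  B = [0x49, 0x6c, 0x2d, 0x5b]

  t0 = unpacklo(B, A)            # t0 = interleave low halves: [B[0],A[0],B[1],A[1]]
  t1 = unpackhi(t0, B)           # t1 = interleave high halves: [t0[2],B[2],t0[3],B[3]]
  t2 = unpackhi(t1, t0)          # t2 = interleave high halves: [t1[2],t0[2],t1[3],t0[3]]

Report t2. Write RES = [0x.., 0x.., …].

t0 = [0x49, 0xb8, 0x6c, 0x37]
t1 = [0x6c, 0x2d, 0x37, 0x5b]
t2 = [0x37, 0x6c, 0x5b, 0x37]

RES = [ 0x37  0x6c  0x5b  0x37 ]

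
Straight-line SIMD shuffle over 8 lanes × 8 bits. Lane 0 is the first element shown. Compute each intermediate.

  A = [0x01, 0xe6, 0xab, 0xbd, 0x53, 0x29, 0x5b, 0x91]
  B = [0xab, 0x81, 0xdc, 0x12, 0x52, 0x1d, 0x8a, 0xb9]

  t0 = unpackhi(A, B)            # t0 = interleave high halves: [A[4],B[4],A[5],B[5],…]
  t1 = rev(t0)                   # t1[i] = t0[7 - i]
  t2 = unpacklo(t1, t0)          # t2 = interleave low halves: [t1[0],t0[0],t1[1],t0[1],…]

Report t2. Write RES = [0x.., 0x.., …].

RES = [ 0xb9  0x53  0x91  0x52  0x8a  0x29  0x5b  0x1d ]

→ t0 |53|52|29|1d|5b|8a|91|b9|
→ t1 |b9|91|8a|5b|1d|29|52|53|
→ t2 |b9|53|91|52|8a|29|5b|1d|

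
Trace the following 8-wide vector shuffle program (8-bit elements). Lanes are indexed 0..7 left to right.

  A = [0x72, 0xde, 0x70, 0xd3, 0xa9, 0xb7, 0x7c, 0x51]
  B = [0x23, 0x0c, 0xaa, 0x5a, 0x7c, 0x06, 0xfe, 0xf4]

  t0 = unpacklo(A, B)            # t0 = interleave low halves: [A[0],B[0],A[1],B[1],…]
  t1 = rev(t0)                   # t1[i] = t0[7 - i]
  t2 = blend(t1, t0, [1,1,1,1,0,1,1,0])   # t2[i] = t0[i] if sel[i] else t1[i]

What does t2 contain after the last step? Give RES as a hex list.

  t0: 72 23 de 0c 70 aa d3 5a
  t1: 5a d3 aa 70 0c de 23 72
  t2: 72 23 de 0c 0c aa d3 72

RES = [0x72, 0x23, 0xde, 0x0c, 0x0c, 0xaa, 0xd3, 0x72]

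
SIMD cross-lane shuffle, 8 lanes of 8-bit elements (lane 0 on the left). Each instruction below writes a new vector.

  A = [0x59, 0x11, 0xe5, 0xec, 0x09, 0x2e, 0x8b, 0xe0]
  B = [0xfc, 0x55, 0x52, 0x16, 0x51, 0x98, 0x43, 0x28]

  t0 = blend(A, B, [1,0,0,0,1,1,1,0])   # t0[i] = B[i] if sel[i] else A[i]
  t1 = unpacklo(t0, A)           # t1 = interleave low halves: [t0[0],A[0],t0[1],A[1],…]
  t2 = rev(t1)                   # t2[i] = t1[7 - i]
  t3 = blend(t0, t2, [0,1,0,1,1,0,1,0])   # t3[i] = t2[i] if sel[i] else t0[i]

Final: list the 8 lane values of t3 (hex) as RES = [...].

RES = [ 0xfc  0xec  0xe5  0xe5  0x11  0x98  0x59  0xe0 ]

t0 = [0xfc, 0x11, 0xe5, 0xec, 0x51, 0x98, 0x43, 0xe0]
t1 = [0xfc, 0x59, 0x11, 0x11, 0xe5, 0xe5, 0xec, 0xec]
t2 = [0xec, 0xec, 0xe5, 0xe5, 0x11, 0x11, 0x59, 0xfc]
t3 = [0xfc, 0xec, 0xe5, 0xe5, 0x11, 0x98, 0x59, 0xe0]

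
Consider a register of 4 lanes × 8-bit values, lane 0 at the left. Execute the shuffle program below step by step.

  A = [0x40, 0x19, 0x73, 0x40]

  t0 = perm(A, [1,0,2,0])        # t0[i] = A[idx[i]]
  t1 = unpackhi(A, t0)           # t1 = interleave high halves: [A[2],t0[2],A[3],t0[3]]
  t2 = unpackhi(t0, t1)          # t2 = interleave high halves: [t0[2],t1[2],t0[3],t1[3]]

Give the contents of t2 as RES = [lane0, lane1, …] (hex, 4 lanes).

RES = [ 0x73  0x40  0x40  0x40 ]

→ t0 |19|40|73|40|
→ t1 |73|73|40|40|
→ t2 |73|40|40|40|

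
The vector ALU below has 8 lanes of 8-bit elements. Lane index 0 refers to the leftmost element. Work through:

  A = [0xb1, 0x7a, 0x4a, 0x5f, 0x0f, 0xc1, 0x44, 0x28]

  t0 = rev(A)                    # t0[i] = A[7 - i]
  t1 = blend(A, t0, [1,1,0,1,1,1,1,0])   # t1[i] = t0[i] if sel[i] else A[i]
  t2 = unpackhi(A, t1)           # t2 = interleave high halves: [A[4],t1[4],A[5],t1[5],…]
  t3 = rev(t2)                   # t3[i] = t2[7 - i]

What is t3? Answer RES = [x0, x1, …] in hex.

→ t0 |28|44|c1|0f|5f|4a|7a|b1|
→ t1 |28|44|4a|0f|5f|4a|7a|28|
→ t2 |0f|5f|c1|4a|44|7a|28|28|
→ t3 |28|28|7a|44|4a|c1|5f|0f|

RES = [ 0x28  0x28  0x7a  0x44  0x4a  0xc1  0x5f  0x0f ]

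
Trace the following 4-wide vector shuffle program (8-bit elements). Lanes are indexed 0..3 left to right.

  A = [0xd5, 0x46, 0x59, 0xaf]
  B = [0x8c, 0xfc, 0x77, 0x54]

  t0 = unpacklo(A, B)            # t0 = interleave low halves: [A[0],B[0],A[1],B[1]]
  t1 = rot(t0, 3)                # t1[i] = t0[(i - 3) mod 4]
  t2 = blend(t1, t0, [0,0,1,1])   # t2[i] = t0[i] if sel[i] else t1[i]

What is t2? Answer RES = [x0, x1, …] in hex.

RES = [ 0x8c  0x46  0x46  0xfc ]

→ t0 |d5|8c|46|fc|
→ t1 |8c|46|fc|d5|
→ t2 |8c|46|46|fc|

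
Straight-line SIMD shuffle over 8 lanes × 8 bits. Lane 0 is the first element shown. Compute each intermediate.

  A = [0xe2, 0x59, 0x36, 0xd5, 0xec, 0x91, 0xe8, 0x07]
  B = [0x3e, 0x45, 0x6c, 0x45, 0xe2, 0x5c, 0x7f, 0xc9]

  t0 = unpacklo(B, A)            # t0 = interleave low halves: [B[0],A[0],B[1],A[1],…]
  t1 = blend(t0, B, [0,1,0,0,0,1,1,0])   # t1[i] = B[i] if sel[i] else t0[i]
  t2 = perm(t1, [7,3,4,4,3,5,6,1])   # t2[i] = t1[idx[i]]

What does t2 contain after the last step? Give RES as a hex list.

RES = [0xd5, 0x59, 0x6c, 0x6c, 0x59, 0x5c, 0x7f, 0x45]

→ t0 |3e|e2|45|59|6c|36|45|d5|
→ t1 |3e|45|45|59|6c|5c|7f|d5|
→ t2 |d5|59|6c|6c|59|5c|7f|45|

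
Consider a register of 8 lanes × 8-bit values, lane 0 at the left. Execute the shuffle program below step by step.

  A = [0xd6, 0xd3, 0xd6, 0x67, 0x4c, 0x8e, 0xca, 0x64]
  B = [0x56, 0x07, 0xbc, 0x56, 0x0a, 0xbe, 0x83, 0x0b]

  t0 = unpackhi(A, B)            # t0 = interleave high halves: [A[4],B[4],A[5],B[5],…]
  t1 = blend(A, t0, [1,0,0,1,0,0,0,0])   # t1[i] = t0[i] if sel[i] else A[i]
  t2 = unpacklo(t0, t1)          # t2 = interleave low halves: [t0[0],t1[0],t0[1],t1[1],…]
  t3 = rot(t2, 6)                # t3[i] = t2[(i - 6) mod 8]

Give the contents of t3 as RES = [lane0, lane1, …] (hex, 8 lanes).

→ t0 |4c|0a|8e|be|ca|83|64|0b|
→ t1 |4c|d3|d6|be|4c|8e|ca|64|
→ t2 |4c|4c|0a|d3|8e|d6|be|be|
→ t3 |0a|d3|8e|d6|be|be|4c|4c|

RES = [0x0a, 0xd3, 0x8e, 0xd6, 0xbe, 0xbe, 0x4c, 0x4c]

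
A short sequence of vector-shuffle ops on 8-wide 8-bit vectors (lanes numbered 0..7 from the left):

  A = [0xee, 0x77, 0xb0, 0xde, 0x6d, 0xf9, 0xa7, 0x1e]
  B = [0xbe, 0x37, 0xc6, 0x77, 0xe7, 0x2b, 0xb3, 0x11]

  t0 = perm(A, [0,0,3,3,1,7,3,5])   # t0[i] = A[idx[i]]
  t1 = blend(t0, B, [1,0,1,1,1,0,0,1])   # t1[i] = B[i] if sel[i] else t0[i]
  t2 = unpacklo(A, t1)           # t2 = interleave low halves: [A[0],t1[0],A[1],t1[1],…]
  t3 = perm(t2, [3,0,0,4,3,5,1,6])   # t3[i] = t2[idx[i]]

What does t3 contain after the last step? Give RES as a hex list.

RES = [0xee, 0xee, 0xee, 0xb0, 0xee, 0xc6, 0xbe, 0xde]

t0 = [0xee, 0xee, 0xde, 0xde, 0x77, 0x1e, 0xde, 0xf9]
t1 = [0xbe, 0xee, 0xc6, 0x77, 0xe7, 0x1e, 0xde, 0x11]
t2 = [0xee, 0xbe, 0x77, 0xee, 0xb0, 0xc6, 0xde, 0x77]
t3 = [0xee, 0xee, 0xee, 0xb0, 0xee, 0xc6, 0xbe, 0xde]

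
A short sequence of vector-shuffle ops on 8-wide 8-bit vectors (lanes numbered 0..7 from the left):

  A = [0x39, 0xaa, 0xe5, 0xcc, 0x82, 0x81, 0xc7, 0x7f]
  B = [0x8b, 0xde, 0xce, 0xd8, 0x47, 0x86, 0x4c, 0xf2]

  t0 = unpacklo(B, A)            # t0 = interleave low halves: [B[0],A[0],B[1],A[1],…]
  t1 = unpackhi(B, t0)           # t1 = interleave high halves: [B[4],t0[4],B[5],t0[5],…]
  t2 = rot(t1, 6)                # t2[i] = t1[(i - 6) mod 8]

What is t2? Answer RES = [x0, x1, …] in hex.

→ t0 |8b|39|de|aa|ce|e5|d8|cc|
→ t1 |47|ce|86|e5|4c|d8|f2|cc|
→ t2 |86|e5|4c|d8|f2|cc|47|ce|

RES = [0x86, 0xe5, 0x4c, 0xd8, 0xf2, 0xcc, 0x47, 0xce]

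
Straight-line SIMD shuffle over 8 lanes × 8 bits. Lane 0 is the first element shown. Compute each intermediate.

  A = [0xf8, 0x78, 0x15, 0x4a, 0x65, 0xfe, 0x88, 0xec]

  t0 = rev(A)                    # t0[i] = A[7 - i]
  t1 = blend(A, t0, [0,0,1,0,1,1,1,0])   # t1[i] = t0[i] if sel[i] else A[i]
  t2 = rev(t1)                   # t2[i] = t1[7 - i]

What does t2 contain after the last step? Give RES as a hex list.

→ t0 |ec|88|fe|65|4a|15|78|f8|
→ t1 |f8|78|fe|4a|4a|15|78|ec|
→ t2 |ec|78|15|4a|4a|fe|78|f8|

RES = [ 0xec  0x78  0x15  0x4a  0x4a  0xfe  0x78  0xf8 ]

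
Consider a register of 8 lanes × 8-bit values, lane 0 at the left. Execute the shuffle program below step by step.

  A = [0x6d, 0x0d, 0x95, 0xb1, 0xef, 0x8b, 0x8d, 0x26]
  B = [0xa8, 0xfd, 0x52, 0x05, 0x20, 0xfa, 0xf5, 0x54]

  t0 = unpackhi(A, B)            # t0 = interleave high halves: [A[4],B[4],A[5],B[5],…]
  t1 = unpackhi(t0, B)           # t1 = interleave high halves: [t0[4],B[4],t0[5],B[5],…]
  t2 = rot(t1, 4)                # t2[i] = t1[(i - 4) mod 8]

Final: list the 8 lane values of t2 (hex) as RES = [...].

RES = [0x26, 0xf5, 0x54, 0x54, 0x8d, 0x20, 0xf5, 0xfa]

  t0: ef 20 8b fa 8d f5 26 54
  t1: 8d 20 f5 fa 26 f5 54 54
  t2: 26 f5 54 54 8d 20 f5 fa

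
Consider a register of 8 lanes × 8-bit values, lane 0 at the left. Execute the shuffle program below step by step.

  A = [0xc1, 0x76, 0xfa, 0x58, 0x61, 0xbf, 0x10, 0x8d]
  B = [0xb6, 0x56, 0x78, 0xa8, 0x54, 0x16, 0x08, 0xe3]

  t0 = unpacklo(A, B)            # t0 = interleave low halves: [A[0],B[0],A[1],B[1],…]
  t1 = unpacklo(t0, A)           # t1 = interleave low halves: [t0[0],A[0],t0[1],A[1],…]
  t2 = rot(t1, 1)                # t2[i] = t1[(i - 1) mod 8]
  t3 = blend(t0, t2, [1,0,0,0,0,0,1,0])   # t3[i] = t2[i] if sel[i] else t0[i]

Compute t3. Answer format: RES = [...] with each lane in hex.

→ t0 |c1|b6|76|56|fa|78|58|a8|
→ t1 |c1|c1|b6|76|76|fa|56|58|
→ t2 |58|c1|c1|b6|76|76|fa|56|
→ t3 |58|b6|76|56|fa|78|fa|a8|

RES = [ 0x58  0xb6  0x76  0x56  0xfa  0x78  0xfa  0xa8 ]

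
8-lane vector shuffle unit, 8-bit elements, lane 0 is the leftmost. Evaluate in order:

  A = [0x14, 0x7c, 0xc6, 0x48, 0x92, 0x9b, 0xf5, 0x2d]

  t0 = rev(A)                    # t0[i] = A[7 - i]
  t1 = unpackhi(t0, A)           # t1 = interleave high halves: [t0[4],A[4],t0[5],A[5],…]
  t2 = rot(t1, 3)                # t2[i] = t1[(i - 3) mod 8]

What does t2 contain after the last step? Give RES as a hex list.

  t0: 2d f5 9b 92 48 c6 7c 14
  t1: 48 92 c6 9b 7c f5 14 2d
  t2: f5 14 2d 48 92 c6 9b 7c

RES = [0xf5, 0x14, 0x2d, 0x48, 0x92, 0xc6, 0x9b, 0x7c]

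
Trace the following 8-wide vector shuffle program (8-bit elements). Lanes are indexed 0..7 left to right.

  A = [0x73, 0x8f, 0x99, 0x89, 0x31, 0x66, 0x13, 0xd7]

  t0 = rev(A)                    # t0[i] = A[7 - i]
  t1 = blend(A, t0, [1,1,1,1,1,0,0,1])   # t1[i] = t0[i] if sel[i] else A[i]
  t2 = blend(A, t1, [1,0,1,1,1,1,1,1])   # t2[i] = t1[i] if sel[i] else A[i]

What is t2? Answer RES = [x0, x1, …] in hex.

→ t0 |d7|13|66|31|89|99|8f|73|
→ t1 |d7|13|66|31|89|66|13|73|
→ t2 |d7|8f|66|31|89|66|13|73|

RES = [ 0xd7  0x8f  0x66  0x31  0x89  0x66  0x13  0x73 ]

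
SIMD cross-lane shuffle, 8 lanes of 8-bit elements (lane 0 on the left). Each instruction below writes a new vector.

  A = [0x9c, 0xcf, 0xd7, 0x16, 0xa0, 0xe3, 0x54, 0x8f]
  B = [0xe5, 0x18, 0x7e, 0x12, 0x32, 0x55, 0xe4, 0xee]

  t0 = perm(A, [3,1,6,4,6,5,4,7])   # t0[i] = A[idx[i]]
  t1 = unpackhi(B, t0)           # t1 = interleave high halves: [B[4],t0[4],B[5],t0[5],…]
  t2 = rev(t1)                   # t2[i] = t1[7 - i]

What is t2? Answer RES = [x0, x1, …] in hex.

  t0: 16 cf 54 a0 54 e3 a0 8f
  t1: 32 54 55 e3 e4 a0 ee 8f
  t2: 8f ee a0 e4 e3 55 54 32

RES = [ 0x8f  0xee  0xa0  0xe4  0xe3  0x55  0x54  0x32 ]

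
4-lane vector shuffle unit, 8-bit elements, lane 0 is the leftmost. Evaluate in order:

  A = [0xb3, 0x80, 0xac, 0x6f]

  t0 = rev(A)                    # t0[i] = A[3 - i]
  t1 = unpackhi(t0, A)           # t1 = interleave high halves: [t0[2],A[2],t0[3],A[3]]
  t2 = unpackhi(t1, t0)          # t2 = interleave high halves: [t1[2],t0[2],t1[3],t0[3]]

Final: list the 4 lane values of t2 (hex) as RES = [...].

RES = [ 0xb3  0x80  0x6f  0xb3 ]

t0 = [0x6f, 0xac, 0x80, 0xb3]
t1 = [0x80, 0xac, 0xb3, 0x6f]
t2 = [0xb3, 0x80, 0x6f, 0xb3]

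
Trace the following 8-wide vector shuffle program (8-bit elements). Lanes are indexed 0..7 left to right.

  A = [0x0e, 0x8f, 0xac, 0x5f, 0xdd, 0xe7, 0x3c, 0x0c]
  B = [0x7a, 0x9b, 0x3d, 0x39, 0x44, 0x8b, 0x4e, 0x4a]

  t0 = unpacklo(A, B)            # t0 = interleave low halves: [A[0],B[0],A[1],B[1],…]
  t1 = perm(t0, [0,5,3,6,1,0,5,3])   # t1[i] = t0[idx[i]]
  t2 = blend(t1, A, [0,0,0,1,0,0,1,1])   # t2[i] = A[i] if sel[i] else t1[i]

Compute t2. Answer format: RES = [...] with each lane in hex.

RES = [ 0x0e  0x3d  0x9b  0x5f  0x7a  0x0e  0x3c  0x0c ]

→ t0 |0e|7a|8f|9b|ac|3d|5f|39|
→ t1 |0e|3d|9b|5f|7a|0e|3d|9b|
→ t2 |0e|3d|9b|5f|7a|0e|3c|0c|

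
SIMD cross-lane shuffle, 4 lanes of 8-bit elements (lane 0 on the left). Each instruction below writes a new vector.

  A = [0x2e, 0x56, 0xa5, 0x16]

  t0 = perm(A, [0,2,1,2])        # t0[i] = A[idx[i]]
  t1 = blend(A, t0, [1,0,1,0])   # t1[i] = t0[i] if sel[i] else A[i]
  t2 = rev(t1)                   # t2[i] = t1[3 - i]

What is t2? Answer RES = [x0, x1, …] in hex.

RES = [0x16, 0x56, 0x56, 0x2e]

→ t0 |2e|a5|56|a5|
→ t1 |2e|56|56|16|
→ t2 |16|56|56|2e|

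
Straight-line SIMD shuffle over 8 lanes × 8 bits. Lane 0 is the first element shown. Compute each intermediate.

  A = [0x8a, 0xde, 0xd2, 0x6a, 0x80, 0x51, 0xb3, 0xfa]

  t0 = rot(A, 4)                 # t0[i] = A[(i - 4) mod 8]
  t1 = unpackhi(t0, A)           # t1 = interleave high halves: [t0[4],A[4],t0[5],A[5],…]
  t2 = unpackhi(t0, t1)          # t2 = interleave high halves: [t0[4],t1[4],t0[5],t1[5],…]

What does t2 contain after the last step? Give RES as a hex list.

RES = [0x8a, 0xd2, 0xde, 0xb3, 0xd2, 0x6a, 0x6a, 0xfa]

t0 = [0x80, 0x51, 0xb3, 0xfa, 0x8a, 0xde, 0xd2, 0x6a]
t1 = [0x8a, 0x80, 0xde, 0x51, 0xd2, 0xb3, 0x6a, 0xfa]
t2 = [0x8a, 0xd2, 0xde, 0xb3, 0xd2, 0x6a, 0x6a, 0xfa]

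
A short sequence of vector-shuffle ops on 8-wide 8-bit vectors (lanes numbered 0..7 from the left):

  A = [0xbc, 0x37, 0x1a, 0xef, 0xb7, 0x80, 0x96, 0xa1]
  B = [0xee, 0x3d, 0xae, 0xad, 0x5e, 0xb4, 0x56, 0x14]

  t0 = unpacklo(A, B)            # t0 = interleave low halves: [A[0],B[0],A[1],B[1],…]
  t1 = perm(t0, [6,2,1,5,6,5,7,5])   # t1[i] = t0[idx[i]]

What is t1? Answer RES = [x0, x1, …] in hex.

RES = [ 0xef  0x37  0xee  0xae  0xef  0xae  0xad  0xae ]

  t0: bc ee 37 3d 1a ae ef ad
  t1: ef 37 ee ae ef ae ad ae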